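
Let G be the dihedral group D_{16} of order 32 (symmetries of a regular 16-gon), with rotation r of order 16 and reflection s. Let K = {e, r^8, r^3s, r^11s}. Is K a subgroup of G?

|K| = 4 divides |G| = 32, consistent with Lagrange.
K contains the identity, every element's inverse is in K, and K is closed under ·: it is a subgroup.

Yes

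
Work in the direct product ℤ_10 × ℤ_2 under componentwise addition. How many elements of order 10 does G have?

12

An element (a,b) has order lcm(ord(a), ord(b)); count pairs with lcm equal to 10.
Enumerating gives 12 such elements.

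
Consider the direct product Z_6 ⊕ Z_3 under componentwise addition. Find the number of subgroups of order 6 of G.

4

|G| = 18 and 6 | 18, so subgroups of order 6 are possible by Lagrange.
The subgroups of order 6 are: {(0,0), (0,1), (0,2), (3,0), (3,1), (3,2)}; {(0,0), (1,0), (2,0), (3,0), (4,0), (5,0)}; {(0,0), (1,1), (2,2), (3,0), (4,1), (5,2)}; {(0,0), (1,2), (2,1), (3,0), (4,2), (5,1)}.
So G has 4 subgroups of order 6.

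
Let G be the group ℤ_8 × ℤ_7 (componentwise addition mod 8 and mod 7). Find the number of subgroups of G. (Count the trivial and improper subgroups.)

|G| = 56, so by Lagrange every subgroup order divides 56. Divisors: 1, 2, 4, 7, 8, 14, 28, 56.
Subgroups by order — order 1: 1; order 2: 1; order 4: 1; order 7: 1; order 8: 1; order 14: 1; order 28: 1; order 56: 1.
Total: 1 + 1 + 1 + 1 + 1 + 1 + 1 + 1 = 8.

8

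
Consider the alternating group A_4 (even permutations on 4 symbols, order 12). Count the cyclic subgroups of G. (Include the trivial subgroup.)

Each element a generates a cyclic subgroup ⟨a⟩; distinct elements may generate the same one (a cyclic group of order d has φ(d) generators).
Cyclic subgroups by order — order 1: 1; order 2: 3; order 3: 4.
Total: 8.

8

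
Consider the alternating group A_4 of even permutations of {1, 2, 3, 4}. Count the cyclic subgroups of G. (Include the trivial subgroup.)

8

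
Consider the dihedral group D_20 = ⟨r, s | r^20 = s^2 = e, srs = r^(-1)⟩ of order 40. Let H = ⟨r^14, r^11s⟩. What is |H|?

20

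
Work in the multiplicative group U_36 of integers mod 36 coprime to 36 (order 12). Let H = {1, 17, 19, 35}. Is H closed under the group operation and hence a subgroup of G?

|H| = 4 divides |G| = 12, consistent with Lagrange.
H contains the identity, every element's inverse is in H, and H is closed under ·: it is a subgroup.

Yes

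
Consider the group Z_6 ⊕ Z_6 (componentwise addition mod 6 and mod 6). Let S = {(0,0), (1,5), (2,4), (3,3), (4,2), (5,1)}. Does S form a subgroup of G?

|S| = 6 divides |G| = 36, consistent with Lagrange.
S contains the identity, every element's inverse is in S, and S is closed under +: it is a subgroup.
In fact S = ⟨(1,5)⟩.

Yes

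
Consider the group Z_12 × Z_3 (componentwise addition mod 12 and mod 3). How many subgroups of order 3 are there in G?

4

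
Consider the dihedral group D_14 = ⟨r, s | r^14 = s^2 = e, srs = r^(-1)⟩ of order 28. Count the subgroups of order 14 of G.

3

|G| = 28 and 14 | 28, so subgroups of order 14 are possible by Lagrange.
The subgroups of order 14 are: {e, r, r^2, r^3, r^4, r^5, r^6, r^7, r^8, r^9, r^10, r^11, r^12, r^13}; {e, r^2, r^4, r^6, r^8, r^10, r^12, s, r^2s, r^4s, r^6s, r^8s, r^10s, r^12s}; {e, r^2, r^4, r^6, r^8, r^10, r^12, rs, r^3s, r^5s, r^7s, r^9s, r^11s, r^13s}.
So G has 3 subgroups of order 14.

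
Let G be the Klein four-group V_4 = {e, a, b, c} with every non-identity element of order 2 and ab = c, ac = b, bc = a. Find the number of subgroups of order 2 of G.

|G| = 4 and 2 | 4, so subgroups of order 2 are possible by Lagrange.
The subgroups of order 2 are: {e, a}; {e, b}; {e, c}.
So G has 3 subgroups of order 2.

3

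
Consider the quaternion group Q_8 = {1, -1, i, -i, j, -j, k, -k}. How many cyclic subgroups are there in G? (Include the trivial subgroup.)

A cyclic subgroup of order d is generated by each of its φ(d) elements of order d, so the cyclic subgroups of order d number (#elements of order d)/φ(d).
Cyclic subgroups by order — order 1: 1; order 2: 1; order 4: 3.
Total: 5.

5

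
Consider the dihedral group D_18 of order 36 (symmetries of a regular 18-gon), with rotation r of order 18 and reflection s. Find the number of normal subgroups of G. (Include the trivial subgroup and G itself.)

9

G has 45 subgroups. Checking conjugation-invariance by order — order 1: 1/1 normal; order 2: 1/19 normal; order 3: 1/1 normal; order 4: 0/9 normal; order 6: 1/7 normal; order 9: 1/1 normal; order 12: 0/3 normal; order 18: 3/3 normal; order 36: 1/1 normal.
Total normal subgroups: 9.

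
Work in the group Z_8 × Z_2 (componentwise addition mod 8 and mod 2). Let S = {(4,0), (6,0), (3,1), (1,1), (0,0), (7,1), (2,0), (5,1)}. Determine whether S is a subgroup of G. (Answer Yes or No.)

|S| = 8 divides |G| = 16, consistent with Lagrange.
S contains the identity, every element's inverse is in S, and S is closed under +: it is a subgroup.
In fact S = ⟨(7,1)⟩.

Yes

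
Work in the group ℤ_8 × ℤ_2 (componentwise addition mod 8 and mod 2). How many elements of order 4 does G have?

An element (a,b) has order lcm(ord(a), ord(b)); count pairs with lcm equal to 4.
Enumerating gives 4 such elements.

4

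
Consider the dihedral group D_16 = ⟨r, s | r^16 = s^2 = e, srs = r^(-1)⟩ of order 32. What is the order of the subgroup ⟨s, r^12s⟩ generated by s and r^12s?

8

|⟨s⟩| = 2 and |⟨r^12s⟩| = 2, so |H| is a multiple of lcm(2, 2) = 2 and divides |G| = 32.
Closing under the operation: H = {e, r^4, r^8, r^12, s, r^4s, r^8s, r^12s}, so |H| = 8.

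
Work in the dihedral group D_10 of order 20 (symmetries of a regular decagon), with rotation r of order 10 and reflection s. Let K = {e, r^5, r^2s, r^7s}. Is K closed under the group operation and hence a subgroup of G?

Yes

|K| = 4 divides |G| = 20, consistent with Lagrange.
K contains the identity, every element's inverse is in K, and K is closed under ·: it is a subgroup.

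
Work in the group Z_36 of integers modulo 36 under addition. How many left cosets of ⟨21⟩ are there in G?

3

|⟨21⟩| = 12 and |G| = 36.
By Lagrange, [G : H] = |G|/|H| = 36/12 = 3.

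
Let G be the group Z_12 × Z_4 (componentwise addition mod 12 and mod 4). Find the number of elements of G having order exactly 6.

6

An element (a,b) has order lcm(ord(a), ord(b)); count pairs with lcm equal to 6.
Enumerating gives 6 such elements.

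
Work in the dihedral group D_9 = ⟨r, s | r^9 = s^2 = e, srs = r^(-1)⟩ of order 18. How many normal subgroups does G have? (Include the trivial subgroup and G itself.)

G has 16 subgroups. Checking conjugation-invariance by order — order 1: 1/1 normal; order 2: 0/9 normal; order 3: 1/1 normal; order 6: 0/3 normal; order 9: 1/1 normal; order 18: 1/1 normal.
Total normal subgroups: 4.

4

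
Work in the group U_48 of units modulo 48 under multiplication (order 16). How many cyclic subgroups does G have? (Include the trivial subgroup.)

12

A cyclic subgroup of order d is generated by each of its φ(d) elements of order d, so the cyclic subgroups of order d number (#elements of order d)/φ(d).
Cyclic subgroups by order — order 1: 1; order 2: 7; order 4: 4.
Total: 12.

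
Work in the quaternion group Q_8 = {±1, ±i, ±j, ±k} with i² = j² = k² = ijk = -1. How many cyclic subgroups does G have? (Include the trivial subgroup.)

5

A cyclic subgroup of order d is generated by each of its φ(d) elements of order d, so the cyclic subgroups of order d number (#elements of order d)/φ(d).
Cyclic subgroups by order — order 1: 1; order 2: 1; order 4: 3.
Total: 5.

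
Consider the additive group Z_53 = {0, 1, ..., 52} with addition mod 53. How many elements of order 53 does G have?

In a cyclic group of order 53, the number of elements of order d (for d | 53) is φ(d).
φ(53) = 52.

52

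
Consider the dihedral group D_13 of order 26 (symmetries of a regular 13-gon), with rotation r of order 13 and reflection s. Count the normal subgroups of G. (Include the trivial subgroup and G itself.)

3

G has 16 subgroups. Checking conjugation-invariance by order — order 1: 1/1 normal; order 2: 0/13 normal; order 13: 1/1 normal; order 26: 1/1 normal.
Total normal subgroups: 3.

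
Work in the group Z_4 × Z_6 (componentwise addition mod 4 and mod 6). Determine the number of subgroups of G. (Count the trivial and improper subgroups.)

16

|G| = 24, so by Lagrange every subgroup order divides 24. Divisors: 1, 2, 3, 4, 6, 8, 12, 24.
Subgroups by order — order 1: 1; order 2: 3; order 3: 1; order 4: 3; order 6: 3; order 8: 1; order 12: 3; order 24: 1.
Total: 1 + 3 + 1 + 3 + 3 + 1 + 3 + 1 = 16.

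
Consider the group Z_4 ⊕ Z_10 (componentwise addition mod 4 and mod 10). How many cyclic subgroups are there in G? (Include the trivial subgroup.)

Group the elements of G by the cyclic subgroup they generate; each cyclic subgroup of order d accounts for φ(d) elements.
Cyclic subgroups by order — order 1: 1; order 2: 3; order 4: 2; order 5: 1; order 10: 3; order 20: 2.
Total: 12.

12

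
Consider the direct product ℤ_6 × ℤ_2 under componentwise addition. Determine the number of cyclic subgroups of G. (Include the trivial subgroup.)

Group the elements of G by the cyclic subgroup they generate; each cyclic subgroup of order d accounts for φ(d) elements.
Cyclic subgroups by order — order 1: 1; order 2: 3; order 3: 1; order 6: 3.
Total: 8.

8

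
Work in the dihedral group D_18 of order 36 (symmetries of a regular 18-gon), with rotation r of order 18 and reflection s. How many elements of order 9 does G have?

6

The elements of order 9 are: r^2, r^4, r^8, r^10, r^14, r^16.
That's 6.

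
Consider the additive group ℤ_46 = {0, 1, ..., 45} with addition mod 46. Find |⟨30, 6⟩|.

|⟨30⟩| = 23 and |⟨6⟩| = 23, so |H| is a multiple of lcm(23, 23) = 23 and divides |G| = 46.
Closing under the operation: H = {0, 2, 4, 6, 8, 10, 12, 14, 16, 18, 20, 22, 24, 26, 28, 30, 32, 34, 36, 38, 40, 42, 44}, so |H| = 23.

23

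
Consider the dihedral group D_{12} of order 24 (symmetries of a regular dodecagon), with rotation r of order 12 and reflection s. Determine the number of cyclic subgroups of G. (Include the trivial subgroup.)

18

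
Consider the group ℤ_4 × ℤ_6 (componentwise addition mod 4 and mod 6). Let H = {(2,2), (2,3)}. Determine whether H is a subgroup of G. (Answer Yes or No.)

The identity (0,0) ∉ H, so H is not a subgroup.

No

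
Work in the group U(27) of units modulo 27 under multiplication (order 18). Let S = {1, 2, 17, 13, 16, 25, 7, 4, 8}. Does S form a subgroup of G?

No

2 ∈ S but its inverse 14 ∉ S, so S is not a subgroup.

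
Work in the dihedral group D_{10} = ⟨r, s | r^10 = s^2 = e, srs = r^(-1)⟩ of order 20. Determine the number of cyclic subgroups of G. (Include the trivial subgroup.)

A cyclic subgroup of order d is generated by each of its φ(d) elements of order d, so the cyclic subgroups of order d number (#elements of order d)/φ(d).
Cyclic subgroups by order — order 1: 1; order 2: 11; order 5: 1; order 10: 1.
Total: 14.

14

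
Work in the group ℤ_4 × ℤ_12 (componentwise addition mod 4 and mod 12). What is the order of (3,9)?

The order of (3,9) in Z_4 × Z_12 is lcm(ord(3) in Z_4, ord(9) in Z_12).
ord(3) = 4 and ord(9) = 4, so |⟨(3,9)⟩| = lcm(4, 4) = 4.

4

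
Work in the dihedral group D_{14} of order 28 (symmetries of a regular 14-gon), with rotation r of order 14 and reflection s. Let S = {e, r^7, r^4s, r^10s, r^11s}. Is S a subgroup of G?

No

|S| = 5 does not divide |G| = 28, so by Lagrange S is not a subgroup.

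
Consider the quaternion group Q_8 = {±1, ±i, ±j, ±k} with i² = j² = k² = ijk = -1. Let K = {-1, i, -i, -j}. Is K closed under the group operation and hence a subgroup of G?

No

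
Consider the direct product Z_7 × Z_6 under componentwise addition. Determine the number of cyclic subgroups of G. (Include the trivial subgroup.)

8

Each element a generates a cyclic subgroup ⟨a⟩; distinct elements may generate the same one (a cyclic group of order d has φ(d) generators).
Cyclic subgroups by order — order 1: 1; order 2: 1; order 3: 1; order 6: 1; order 7: 1; order 14: 1; order 21: 1; order 42: 1.
Total: 8.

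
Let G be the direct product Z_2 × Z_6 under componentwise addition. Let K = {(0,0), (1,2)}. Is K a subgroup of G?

No

(1,2) ∈ K but its inverse (1,4) ∉ K, so K is not a subgroup.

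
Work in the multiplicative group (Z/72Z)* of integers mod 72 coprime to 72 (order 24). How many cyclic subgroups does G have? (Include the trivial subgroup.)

16

A cyclic subgroup of order d is generated by each of its φ(d) elements of order d, so the cyclic subgroups of order d number (#elements of order d)/φ(d).
Cyclic subgroups by order — order 1: 1; order 2: 7; order 3: 1; order 6: 7.
Total: 16.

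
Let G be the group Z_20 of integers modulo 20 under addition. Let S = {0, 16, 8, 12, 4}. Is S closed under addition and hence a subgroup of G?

Yes

|S| = 5 divides |G| = 20, consistent with Lagrange.
S contains the identity, every element's inverse is in S, and S is closed under +: it is a subgroup.
In fact S = ⟨16⟩.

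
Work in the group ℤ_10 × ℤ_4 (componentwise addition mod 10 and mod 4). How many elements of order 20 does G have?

16

An element (a,b) has order lcm(ord(a), ord(b)); count pairs with lcm equal to 20.
Enumerating gives 16 such elements.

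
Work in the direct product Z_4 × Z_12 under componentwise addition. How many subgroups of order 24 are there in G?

3

|G| = 48 and 24 | 48, so subgroups of order 24 are possible by Lagrange.
The subgroups of order 24 are: {(0,0), (0,1), (0,2), (0,3), (0,4), (0,5), (0,6), (0,7), (0,8), (0,9), (0,10), (0,11), (2,0), (2,1), (2,2), (2,3), (2,4), (2,5), (2,6), (2,7), (2,8), (2,9), (2,10), (2,11)}; {(0,0), (0,2), (0,4), (0,6), (0,8), (0,10), (1,0), (1,2), (1,4), (1,6), (1,8), (1,10), (2,0), (2,2), (2,4), (2,6), (2,8), (2,10), (3,0), (3,2), (3,4), (3,6), (3,8), (3,10)}; {(0,0), (0,2), (0,4), (0,6), (0,8), (0,10), (1,1), (1,3), (1,5), (1,7), (1,9), (1,11), (2,0), (2,2), (2,4), (2,6), (2,8), (2,10), (3,1), (3,3), (3,5), (3,7), (3,9), (3,11)}.
So G has 3 subgroups of order 24.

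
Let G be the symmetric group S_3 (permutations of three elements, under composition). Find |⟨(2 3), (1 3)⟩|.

|⟨(2 3)⟩| = 2 and |⟨(1 3)⟩| = 2, so |H| is a multiple of lcm(2, 2) = 2 and divides |G| = 6.
Closing {(2 3), (1 3)} under the group operation gives all of G, so |H| = 6.

6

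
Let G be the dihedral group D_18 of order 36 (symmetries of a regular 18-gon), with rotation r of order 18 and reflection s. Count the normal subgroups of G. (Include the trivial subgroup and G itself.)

9

G has 45 subgroups. Checking conjugation-invariance by order — order 1: 1/1 normal; order 2: 1/19 normal; order 3: 1/1 normal; order 4: 0/9 normal; order 6: 1/7 normal; order 9: 1/1 normal; order 12: 0/3 normal; order 18: 3/3 normal; order 36: 1/1 normal.
Total normal subgroups: 9.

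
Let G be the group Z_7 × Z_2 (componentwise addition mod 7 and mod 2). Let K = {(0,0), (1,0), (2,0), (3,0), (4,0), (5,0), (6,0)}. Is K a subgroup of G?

Yes

|K| = 7 divides |G| = 14, consistent with Lagrange.
K contains the identity, every element's inverse is in K, and K is closed under +: it is a subgroup.
In fact K = ⟨(4,0)⟩.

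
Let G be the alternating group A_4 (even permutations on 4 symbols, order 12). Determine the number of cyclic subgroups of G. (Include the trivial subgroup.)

A cyclic subgroup of order d is generated by each of its φ(d) elements of order d, so the cyclic subgroups of order d number (#elements of order d)/φ(d).
Cyclic subgroups by order — order 1: 1; order 2: 3; order 3: 4.
Total: 8.

8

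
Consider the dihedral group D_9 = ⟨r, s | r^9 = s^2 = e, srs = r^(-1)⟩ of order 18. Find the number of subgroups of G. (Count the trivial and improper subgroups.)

|G| = 18, so by Lagrange every subgroup order divides 18. Divisors: 1, 2, 3, 6, 9, 18.
Subgroups by order — order 1: 1; order 2: 9; order 3: 1; order 6: 3; order 9: 1; order 18: 1.
Total: 1 + 9 + 1 + 3 + 1 + 1 = 16.

16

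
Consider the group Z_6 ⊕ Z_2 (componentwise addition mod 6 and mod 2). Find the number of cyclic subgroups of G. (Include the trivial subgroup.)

A cyclic subgroup of order d is generated by each of its φ(d) elements of order d, so the cyclic subgroups of order d number (#elements of order d)/φ(d).
Cyclic subgroups by order — order 1: 1; order 2: 3; order 3: 1; order 6: 3.
Total: 8.

8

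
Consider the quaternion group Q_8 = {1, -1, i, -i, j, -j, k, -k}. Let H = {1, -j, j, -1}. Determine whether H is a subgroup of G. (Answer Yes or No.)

|H| = 4 divides |G| = 8, consistent with Lagrange.
H contains the identity, every element's inverse is in H, and H is closed under ·: it is a subgroup.
In fact H = ⟨j⟩.

Yes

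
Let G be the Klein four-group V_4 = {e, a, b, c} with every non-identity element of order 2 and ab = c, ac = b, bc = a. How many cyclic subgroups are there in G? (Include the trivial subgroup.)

A cyclic subgroup of order d is generated by each of its φ(d) elements of order d, so the cyclic subgroups of order d number (#elements of order d)/φ(d).
Cyclic subgroups by order — order 1: 1; order 2: 3.
Total: 4.

4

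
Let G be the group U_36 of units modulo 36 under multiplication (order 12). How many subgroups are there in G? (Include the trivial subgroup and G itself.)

|G| = 12, so by Lagrange every subgroup order divides 12. Divisors: 1, 2, 3, 4, 6, 12.
Subgroups by order — order 1: 1; order 2: 3; order 3: 1; order 4: 1; order 6: 3; order 12: 1.
Total: 1 + 3 + 1 + 1 + 3 + 1 = 10.

10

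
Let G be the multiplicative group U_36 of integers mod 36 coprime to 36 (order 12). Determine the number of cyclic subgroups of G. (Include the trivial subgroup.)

8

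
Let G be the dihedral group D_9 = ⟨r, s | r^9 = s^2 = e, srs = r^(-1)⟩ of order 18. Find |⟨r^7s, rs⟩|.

|⟨r^7s⟩| = 2 and |⟨rs⟩| = 2, so |H| is a multiple of lcm(2, 2) = 2 and divides |G| = 18.
Closing under the operation: H = {e, r^3, r^6, rs, r^4s, r^7s}, so |H| = 6.

6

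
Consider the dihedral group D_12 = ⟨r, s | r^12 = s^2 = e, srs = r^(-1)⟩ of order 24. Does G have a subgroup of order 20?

No

20 does not divide |G| = 24, so by Lagrange no subgroup of order 20 exists.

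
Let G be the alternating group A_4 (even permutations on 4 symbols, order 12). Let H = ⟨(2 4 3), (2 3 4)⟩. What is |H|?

|⟨(2 4 3)⟩| = 3 and |⟨(2 3 4)⟩| = 3, so |H| is a multiple of lcm(3, 3) = 3 and divides |G| = 12.
Closing under the operation: H = {e, (2 3 4), (2 4 3)}, so |H| = 3.

3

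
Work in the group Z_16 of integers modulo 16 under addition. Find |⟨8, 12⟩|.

4

|⟨8⟩| = 2 and |⟨12⟩| = 4, so |H| is a multiple of lcm(2, 4) = 4 and divides |G| = 16.
Closing under the operation: H = {0, 4, 8, 12}, so |H| = 4.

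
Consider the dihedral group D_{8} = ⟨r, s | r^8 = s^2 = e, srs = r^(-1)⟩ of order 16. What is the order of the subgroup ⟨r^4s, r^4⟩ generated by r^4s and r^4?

|⟨r^4s⟩| = 2 and |⟨r^4⟩| = 2, so |H| is a multiple of lcm(2, 2) = 2 and divides |G| = 16.
Closing under the operation: H = {e, r^4, s, r^4s}, so |H| = 4.

4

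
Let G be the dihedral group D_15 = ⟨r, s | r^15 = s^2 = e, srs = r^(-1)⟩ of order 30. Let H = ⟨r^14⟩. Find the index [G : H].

2

|⟨r^14⟩| = 15 and |G| = 30.
By Lagrange, [G : H] = |G|/|H| = 30/15 = 2.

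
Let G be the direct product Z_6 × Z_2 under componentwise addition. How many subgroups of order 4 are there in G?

1

|G| = 12 and 4 | 12, so subgroups of order 4 are possible by Lagrange.
The subgroups of order 4 are: {(0,0), (0,1), (3,0), (3,1)}.
So G has 1 subgroup of order 4.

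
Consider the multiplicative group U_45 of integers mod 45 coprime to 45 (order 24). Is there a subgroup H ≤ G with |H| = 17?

No

17 does not divide |G| = 24, so by Lagrange no subgroup of order 17 exists.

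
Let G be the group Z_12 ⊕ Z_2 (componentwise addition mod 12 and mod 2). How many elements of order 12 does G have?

An element (a,b) has order lcm(ord(a), ord(b)); count pairs with lcm equal to 12.
Enumerating gives 8 such elements.

8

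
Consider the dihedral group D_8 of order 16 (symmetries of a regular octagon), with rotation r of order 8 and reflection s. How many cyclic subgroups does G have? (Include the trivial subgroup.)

12

A cyclic subgroup of order d is generated by each of its φ(d) elements of order d, so the cyclic subgroups of order d number (#elements of order d)/φ(d).
Cyclic subgroups by order — order 1: 1; order 2: 9; order 4: 1; order 8: 1.
Total: 12.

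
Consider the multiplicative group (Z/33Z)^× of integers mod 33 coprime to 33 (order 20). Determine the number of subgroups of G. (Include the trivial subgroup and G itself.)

|G| = 20, so by Lagrange every subgroup order divides 20. Divisors: 1, 2, 4, 5, 10, 20.
Subgroups by order — order 1: 1; order 2: 3; order 4: 1; order 5: 1; order 10: 3; order 20: 1.
Total: 1 + 3 + 1 + 1 + 3 + 1 = 10.

10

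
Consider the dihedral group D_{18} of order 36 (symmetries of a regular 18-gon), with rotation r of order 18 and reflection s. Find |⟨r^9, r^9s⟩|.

4

|⟨r^9⟩| = 2 and |⟨r^9s⟩| = 2, so |H| is a multiple of lcm(2, 2) = 2 and divides |G| = 36.
Closing under the operation: H = {e, r^9, s, r^9s}, so |H| = 4.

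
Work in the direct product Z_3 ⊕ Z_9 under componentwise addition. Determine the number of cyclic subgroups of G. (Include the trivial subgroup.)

A cyclic subgroup of order d is generated by each of its φ(d) elements of order d, so the cyclic subgroups of order d number (#elements of order d)/φ(d).
Cyclic subgroups by order — order 1: 1; order 3: 4; order 9: 3.
Total: 8.

8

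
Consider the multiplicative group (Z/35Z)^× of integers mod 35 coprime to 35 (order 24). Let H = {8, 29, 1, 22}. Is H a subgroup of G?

Yes

|H| = 4 divides |G| = 24, consistent with Lagrange.
H contains the identity, every element's inverse is in H, and H is closed under ·: it is a subgroup.
In fact H = ⟨8⟩.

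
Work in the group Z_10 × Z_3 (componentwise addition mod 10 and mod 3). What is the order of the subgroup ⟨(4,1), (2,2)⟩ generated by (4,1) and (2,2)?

15

|⟨(4,1)⟩| = 15 and |⟨(2,2)⟩| = 15, so |H| is a multiple of lcm(15, 15) = 15 and divides |G| = 30.
Closing under the operation: H = {(0,0), (0,1), (0,2), (2,0), (2,1), (2,2), (4,0), (4,1), (4,2), (6,0), (6,1), (6,2), (8,0), (8,1), (8,2)}, so |H| = 15.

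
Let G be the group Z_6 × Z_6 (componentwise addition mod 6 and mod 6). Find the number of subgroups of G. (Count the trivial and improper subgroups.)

|G| = 36, so by Lagrange every subgroup order divides 36. Divisors: 1, 2, 3, 4, 6, 9, 12, 18, 36.
Subgroups by order — order 1: 1; order 2: 3; order 3: 4; order 4: 1; order 6: 12; order 9: 1; order 12: 4; order 18: 3; order 36: 1.
Total: 1 + 3 + 4 + 1 + 12 + 1 + 4 + 3 + 1 = 30.

30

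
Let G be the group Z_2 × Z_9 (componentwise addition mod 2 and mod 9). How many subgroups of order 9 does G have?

1

|G| = 18 and 9 | 18, so subgroups of order 9 are possible by Lagrange.
The subgroups of order 9 are: {(0,0), (0,1), (0,2), (0,3), (0,4), (0,5), (0,6), (0,7), (0,8)}.
So G has 1 subgroup of order 9.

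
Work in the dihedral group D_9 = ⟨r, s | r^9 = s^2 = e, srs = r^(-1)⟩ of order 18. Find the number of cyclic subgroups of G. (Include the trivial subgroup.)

12

Each element a generates a cyclic subgroup ⟨a⟩; distinct elements may generate the same one (a cyclic group of order d has φ(d) generators).
Cyclic subgroups by order — order 1: 1; order 2: 9; order 3: 1; order 9: 1.
Total: 12.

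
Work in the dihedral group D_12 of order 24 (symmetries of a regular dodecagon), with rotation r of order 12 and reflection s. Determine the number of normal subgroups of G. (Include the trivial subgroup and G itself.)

9

G has 34 subgroups. Checking conjugation-invariance by order — order 1: 1/1 normal; order 2: 1/13 normal; order 3: 1/1 normal; order 4: 1/7 normal; order 6: 1/5 normal; order 8: 0/3 normal; order 12: 3/3 normal; order 24: 1/1 normal.
Total normal subgroups: 9.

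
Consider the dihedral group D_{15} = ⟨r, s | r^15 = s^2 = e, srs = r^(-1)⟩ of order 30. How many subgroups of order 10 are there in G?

3

|G| = 30 and 10 | 30, so subgroups of order 10 are possible by Lagrange.
The subgroups of order 10 are: {e, r^3, r^6, r^9, r^12, rs, r^4s, r^7s, r^10s, r^13s}; {e, r^3, r^6, r^9, r^12, r^2s, r^5s, r^8s, r^11s, r^14s}; {e, r^3, r^6, r^9, r^12, s, r^3s, r^6s, r^9s, r^12s}.
So G has 3 subgroups of order 10.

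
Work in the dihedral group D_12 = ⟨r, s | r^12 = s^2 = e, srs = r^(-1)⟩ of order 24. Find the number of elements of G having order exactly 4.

The elements of order 4 are: r^3, r^9.
That's 2.

2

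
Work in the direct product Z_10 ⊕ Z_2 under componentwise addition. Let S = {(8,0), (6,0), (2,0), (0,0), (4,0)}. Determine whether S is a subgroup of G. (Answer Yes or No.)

|S| = 5 divides |G| = 20, consistent with Lagrange.
S contains the identity, every element's inverse is in S, and S is closed under +: it is a subgroup.
In fact S = ⟨(4,0)⟩.

Yes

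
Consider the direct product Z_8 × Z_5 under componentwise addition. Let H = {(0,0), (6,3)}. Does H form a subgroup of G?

(6,3) ∈ H but its inverse (2,2) ∉ H, so H is not a subgroup.

No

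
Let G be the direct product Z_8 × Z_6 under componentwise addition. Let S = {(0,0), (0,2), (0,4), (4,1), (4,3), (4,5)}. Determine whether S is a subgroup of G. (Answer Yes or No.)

Yes

|S| = 6 divides |G| = 48, consistent with Lagrange.
S contains the identity, every element's inverse is in S, and S is closed under +: it is a subgroup.
In fact S = ⟨(4,5)⟩.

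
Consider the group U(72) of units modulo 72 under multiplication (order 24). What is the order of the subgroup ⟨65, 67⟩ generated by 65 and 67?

|⟨65⟩| = 6 and |⟨67⟩| = 6, so |H| is a multiple of lcm(6, 6) = 6 and divides |G| = 24.
Closing under the operation: H = {1, 11, 17, 19, 25, 35, 41, 43, 49, 59, 65, 67}, so |H| = 12.

12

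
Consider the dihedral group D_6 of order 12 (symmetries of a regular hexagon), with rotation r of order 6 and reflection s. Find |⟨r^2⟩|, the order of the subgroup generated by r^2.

3

Computing powers of r^2: the smallest k with (r^2)^k = e is k = 3.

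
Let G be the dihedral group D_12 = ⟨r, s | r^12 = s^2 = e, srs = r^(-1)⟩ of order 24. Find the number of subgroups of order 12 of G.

3

|G| = 24 and 12 | 24, so subgroups of order 12 are possible by Lagrange.
The subgroups of order 12 are: {e, r, r^2, r^3, r^4, r^5, r^6, r^7, r^8, r^9, r^10, r^11}; {e, r^2, r^4, r^6, r^8, r^10, s, r^2s, r^4s, r^6s, r^8s, r^10s}; {e, r^2, r^4, r^6, r^8, r^10, rs, r^3s, r^5s, r^7s, r^9s, r^11s}.
So G has 3 subgroups of order 12.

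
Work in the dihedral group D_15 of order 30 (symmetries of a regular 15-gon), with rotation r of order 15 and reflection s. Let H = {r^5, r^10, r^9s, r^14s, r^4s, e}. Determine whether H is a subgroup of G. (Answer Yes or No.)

Yes

|H| = 6 divides |G| = 30, consistent with Lagrange.
H contains the identity, every element's inverse is in H, and H is closed under ·: it is a subgroup.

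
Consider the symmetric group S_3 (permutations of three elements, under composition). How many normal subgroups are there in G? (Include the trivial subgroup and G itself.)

3

G has 6 subgroups. Checking conjugation-invariance by order — order 1: 1/1 normal; order 2: 0/3 normal; order 3: 1/1 normal; order 6: 1/1 normal.
Total normal subgroups: 3.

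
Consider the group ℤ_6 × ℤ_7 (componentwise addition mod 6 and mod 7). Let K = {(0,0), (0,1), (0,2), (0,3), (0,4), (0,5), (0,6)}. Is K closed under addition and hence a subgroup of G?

|K| = 7 divides |G| = 42, consistent with Lagrange.
K contains the identity, every element's inverse is in K, and K is closed under +: it is a subgroup.
In fact K = ⟨(0,1)⟩.

Yes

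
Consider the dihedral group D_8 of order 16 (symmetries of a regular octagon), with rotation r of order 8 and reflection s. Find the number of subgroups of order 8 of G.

|G| = 16 and 8 | 16, so subgroups of order 8 are possible by Lagrange.
The subgroups of order 8 are: {e, r, r^2, r^3, r^4, r^5, r^6, r^7}; {e, r^2, r^4, r^6, s, r^2s, r^4s, r^6s}; {e, r^2, r^4, r^6, rs, r^3s, r^5s, r^7s}.
So G has 3 subgroups of order 8.

3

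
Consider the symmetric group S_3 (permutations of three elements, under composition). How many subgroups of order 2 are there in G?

3

|G| = 6 and 2 | 6, so subgroups of order 2 are possible by Lagrange.
The subgroups of order 2 are: {e, (1 2)}; {e, (1 3)}; {e, (2 3)}.
So G has 3 subgroups of order 2.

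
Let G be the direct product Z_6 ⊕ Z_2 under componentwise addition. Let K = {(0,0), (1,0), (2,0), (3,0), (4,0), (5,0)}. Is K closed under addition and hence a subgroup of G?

Yes

|K| = 6 divides |G| = 12, consistent with Lagrange.
K contains the identity, every element's inverse is in K, and K is closed under +: it is a subgroup.
In fact K = ⟨(5,0)⟩.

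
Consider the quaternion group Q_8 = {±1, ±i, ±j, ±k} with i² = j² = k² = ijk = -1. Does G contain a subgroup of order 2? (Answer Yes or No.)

Yes

2 | 8. A subgroup of order 2 is {1, -1}.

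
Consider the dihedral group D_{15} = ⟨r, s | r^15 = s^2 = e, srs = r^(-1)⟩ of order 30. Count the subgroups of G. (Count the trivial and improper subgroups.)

28

|G| = 30, so by Lagrange every subgroup order divides 30. Divisors: 1, 2, 3, 5, 6, 10, 15, 30.
Subgroups by order — order 1: 1; order 2: 15; order 3: 1; order 5: 1; order 6: 5; order 10: 3; order 15: 1; order 30: 1.
Total: 1 + 15 + 1 + 1 + 5 + 3 + 1 + 1 = 28.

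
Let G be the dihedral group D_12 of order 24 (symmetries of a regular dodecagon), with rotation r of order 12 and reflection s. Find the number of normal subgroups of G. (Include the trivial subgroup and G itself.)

G has 34 subgroups. Checking conjugation-invariance by order — order 1: 1/1 normal; order 2: 1/13 normal; order 3: 1/1 normal; order 4: 1/7 normal; order 6: 1/5 normal; order 8: 0/3 normal; order 12: 3/3 normal; order 24: 1/1 normal.
Total normal subgroups: 9.

9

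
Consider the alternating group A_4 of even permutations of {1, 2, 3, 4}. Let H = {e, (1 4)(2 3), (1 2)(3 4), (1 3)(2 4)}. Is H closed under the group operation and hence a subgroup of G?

|H| = 4 divides |G| = 12, consistent with Lagrange.
H contains the identity, every element's inverse is in H, and H is closed under ∘: it is a subgroup.

Yes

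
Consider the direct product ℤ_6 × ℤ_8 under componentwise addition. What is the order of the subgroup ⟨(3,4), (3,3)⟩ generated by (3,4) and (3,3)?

|⟨(3,4)⟩| = 2 and |⟨(3,3)⟩| = 8, so |H| is a multiple of lcm(2, 8) = 8 and divides |G| = 48.
Closing under the operation: H = {(0,0), (0,1), (0,2), (0,3), (0,4), (0,5), (0,6), (0,7), (3,0), (3,1), (3,2), (3,3), (3,4), (3,5), (3,6), (3,7)}, so |H| = 16.

16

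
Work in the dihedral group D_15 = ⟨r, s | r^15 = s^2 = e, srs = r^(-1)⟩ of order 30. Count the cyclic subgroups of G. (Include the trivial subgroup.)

Group the elements of G by the cyclic subgroup they generate; each cyclic subgroup of order d accounts for φ(d) elements.
Cyclic subgroups by order — order 1: 1; order 2: 15; order 3: 1; order 5: 1; order 15: 1.
Total: 19.

19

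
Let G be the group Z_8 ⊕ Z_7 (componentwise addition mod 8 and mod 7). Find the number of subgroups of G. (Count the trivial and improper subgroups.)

8

|G| = 56, so by Lagrange every subgroup order divides 56. Divisors: 1, 2, 4, 7, 8, 14, 28, 56.
Subgroups by order — order 1: 1; order 2: 1; order 4: 1; order 7: 1; order 8: 1; order 14: 1; order 28: 1; order 56: 1.
Total: 1 + 1 + 1 + 1 + 1 + 1 + 1 + 1 = 8.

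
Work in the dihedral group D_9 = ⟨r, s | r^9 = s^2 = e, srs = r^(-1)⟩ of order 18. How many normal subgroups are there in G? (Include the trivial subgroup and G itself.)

4

G has 16 subgroups. Checking conjugation-invariance by order — order 1: 1/1 normal; order 2: 0/9 normal; order 3: 1/1 normal; order 6: 0/3 normal; order 9: 1/1 normal; order 18: 1/1 normal.
Total normal subgroups: 4.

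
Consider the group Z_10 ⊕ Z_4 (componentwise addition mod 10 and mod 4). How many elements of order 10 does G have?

12

An element (a,b) has order lcm(ord(a), ord(b)); count pairs with lcm equal to 10.
Enumerating gives 12 such elements.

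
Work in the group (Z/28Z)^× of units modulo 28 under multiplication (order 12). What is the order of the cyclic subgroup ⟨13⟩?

Compute successive powers of 13 mod 28: 13, 1; 13^2 ≡ 1 (mod 28).
So |⟨13⟩| = 2.

2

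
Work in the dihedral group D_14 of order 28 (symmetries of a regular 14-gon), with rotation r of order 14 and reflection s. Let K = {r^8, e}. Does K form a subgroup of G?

No

r^8 ∈ K but its inverse r^6 ∉ K, so K is not a subgroup.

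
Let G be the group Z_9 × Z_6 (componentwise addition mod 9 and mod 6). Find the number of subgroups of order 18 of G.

|G| = 54 and 18 | 54, so subgroups of order 18 are possible by Lagrange.
The subgroups of order 18 are: {(0,0), (0,1), (0,2), (0,3), (0,4), (0,5), (3,0), (3,1), (3,2), (3,3), (3,4), (3,5), (6,0), (6,1), (6,2), (6,3), (6,4), (6,5)}; {(0,0), (0,3), (1,0), (1,3), (2,0), (2,3), (3,0), (3,3), (4,0), (4,3), (5,0), (5,3), (6,0), (6,3), (7,0), (7,3), (8,0), (8,3)}; {(0,0), (0,3), (1,1), (1,4), (2,2), (2,5), (3,0), (3,3), (4,1), (4,4), (5,2), (5,5), (6,0), (6,3), (7,1), (7,4), (8,2), (8,5)}; {(0,0), (0,3), (1,2), (1,5), (2,1), (2,4), (3,0), (3,3), (4,2), (4,5), (5,1), (5,4), (6,0), (6,3), (7,2), (7,5), (8,1), (8,4)}.
So G has 4 subgroups of order 18.

4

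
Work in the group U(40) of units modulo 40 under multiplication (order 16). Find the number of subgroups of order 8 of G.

|G| = 16 and 8 | 16, so subgroups of order 8 are possible by Lagrange.
The subgroups of order 8 are: {1, 7, 9, 11, 13, 19, 23, 37}; {1, 3, 9, 11, 17, 19, 27, 33}; {1, 9, 11, 19, 21, 29, 31, 39}; {1, 9, 13, 17, 21, 29, 33, 37}; … (7 in all).
So G has 7 subgroups of order 8.

7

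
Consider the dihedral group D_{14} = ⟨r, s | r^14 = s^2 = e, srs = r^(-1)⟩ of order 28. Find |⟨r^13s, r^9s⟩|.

14

|⟨r^13s⟩| = 2 and |⟨r^9s⟩| = 2, so |H| is a multiple of lcm(2, 2) = 2 and divides |G| = 28.
Closing under the operation: H = {e, r^2, r^4, r^6, r^8, r^10, r^12, rs, r^3s, r^5s, r^7s, r^9s, r^11s, r^13s}, so |H| = 14.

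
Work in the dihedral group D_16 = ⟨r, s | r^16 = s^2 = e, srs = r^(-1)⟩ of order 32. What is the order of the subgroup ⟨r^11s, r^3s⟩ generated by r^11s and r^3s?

4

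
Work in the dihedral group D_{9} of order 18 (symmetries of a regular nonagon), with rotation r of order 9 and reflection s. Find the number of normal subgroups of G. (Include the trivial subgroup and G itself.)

4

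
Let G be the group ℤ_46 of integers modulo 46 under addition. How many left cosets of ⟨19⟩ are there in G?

|⟨19⟩| = 46 and |G| = 46.
By Lagrange, [G : H] = |G|/|H| = 46/46 = 1.

1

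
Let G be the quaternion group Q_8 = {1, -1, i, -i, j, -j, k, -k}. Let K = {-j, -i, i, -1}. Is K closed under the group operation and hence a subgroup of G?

The identity 1 ∉ K, so K is not a subgroup.

No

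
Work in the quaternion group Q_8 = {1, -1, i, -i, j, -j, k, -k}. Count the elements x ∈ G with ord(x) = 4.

6

The elements of order 4 are: i, -i, j, -j, k, -k.
That's 6.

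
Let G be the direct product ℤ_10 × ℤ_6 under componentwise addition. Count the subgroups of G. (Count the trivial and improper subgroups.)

20

|G| = 60, so by Lagrange every subgroup order divides 60. Divisors: 1, 2, 3, 4, 5, 6, 10, 12, 15, 20, 30, 60.
Subgroups by order — order 1: 1; order 2: 3; order 3: 1; order 4: 1; order 5: 1; order 6: 3; order 10: 3; order 12: 1; order 15: 1; order 20: 1; order 30: 3; order 60: 1.
Total: 1 + 3 + 1 + 1 + 1 + 3 + 3 + 1 + 1 + 1 + 3 + 1 = 20.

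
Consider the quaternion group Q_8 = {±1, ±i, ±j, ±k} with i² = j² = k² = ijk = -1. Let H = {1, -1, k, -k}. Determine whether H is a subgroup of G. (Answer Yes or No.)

Yes

|H| = 4 divides |G| = 8, consistent with Lagrange.
H contains the identity, every element's inverse is in H, and H is closed under ·: it is a subgroup.
In fact H = ⟨-k⟩.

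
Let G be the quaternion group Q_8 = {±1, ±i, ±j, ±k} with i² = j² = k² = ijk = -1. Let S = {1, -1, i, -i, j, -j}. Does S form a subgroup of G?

No

|S| = 6 does not divide |G| = 8, so by Lagrange S is not a subgroup.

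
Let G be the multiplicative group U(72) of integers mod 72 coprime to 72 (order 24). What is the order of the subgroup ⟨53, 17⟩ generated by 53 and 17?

|⟨53⟩| = 2 and |⟨17⟩| = 2, so |H| is a multiple of lcm(2, 2) = 2 and divides |G| = 24.
Closing under the operation: H = {1, 17, 37, 53}, so |H| = 4.

4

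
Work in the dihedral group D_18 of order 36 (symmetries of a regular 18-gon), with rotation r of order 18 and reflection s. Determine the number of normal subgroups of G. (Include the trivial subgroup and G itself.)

9

G has 45 subgroups. Checking conjugation-invariance by order — order 1: 1/1 normal; order 2: 1/19 normal; order 3: 1/1 normal; order 4: 0/9 normal; order 6: 1/7 normal; order 9: 1/1 normal; order 12: 0/3 normal; order 18: 3/3 normal; order 36: 1/1 normal.
Total normal subgroups: 9.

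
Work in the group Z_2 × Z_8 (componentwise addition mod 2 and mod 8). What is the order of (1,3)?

8

The order of (1,3) in Z_2 × Z_8 is lcm(ord(1) in Z_2, ord(3) in Z_8).
ord(1) = 2 and ord(3) = 8, so |⟨(1,3)⟩| = lcm(2, 8) = 8.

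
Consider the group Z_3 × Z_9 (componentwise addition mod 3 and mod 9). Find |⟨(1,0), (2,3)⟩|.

|⟨(1,0)⟩| = 3 and |⟨(2,3)⟩| = 3, so |H| is a multiple of lcm(3, 3) = 3 and divides |G| = 27.
Closing under the operation: H = {(0,0), (0,3), (0,6), (1,0), (1,3), (1,6), (2,0), (2,3), (2,6)}, so |H| = 9.

9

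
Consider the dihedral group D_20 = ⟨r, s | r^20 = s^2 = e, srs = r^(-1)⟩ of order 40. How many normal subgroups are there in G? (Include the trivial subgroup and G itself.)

G has 48 subgroups. Checking conjugation-invariance by order — order 1: 1/1 normal; order 2: 1/21 normal; order 4: 1/11 normal; order 5: 1/1 normal; order 8: 0/5 normal; order 10: 1/5 normal; order 20: 3/3 normal; order 40: 1/1 normal.
Total normal subgroups: 9.

9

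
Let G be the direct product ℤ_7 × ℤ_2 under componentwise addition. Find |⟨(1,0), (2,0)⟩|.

7

|⟨(1,0)⟩| = 7 and |⟨(2,0)⟩| = 7, so |H| is a multiple of lcm(7, 7) = 7 and divides |G| = 14.
Closing under the operation: H = {(0,0), (1,0), (2,0), (3,0), (4,0), (5,0), (6,0)}, so |H| = 7.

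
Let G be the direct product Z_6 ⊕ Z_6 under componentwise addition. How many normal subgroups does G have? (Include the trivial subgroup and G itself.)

G is abelian, so every subgroup is normal.
G has 30 subgroups in total, hence 30 normal subgroups.

30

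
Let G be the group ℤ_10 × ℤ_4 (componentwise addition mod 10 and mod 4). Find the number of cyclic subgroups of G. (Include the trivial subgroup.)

A cyclic subgroup of order d is generated by each of its φ(d) elements of order d, so the cyclic subgroups of order d number (#elements of order d)/φ(d).
Cyclic subgroups by order — order 1: 1; order 2: 3; order 4: 2; order 5: 1; order 10: 3; order 20: 2.
Total: 12.

12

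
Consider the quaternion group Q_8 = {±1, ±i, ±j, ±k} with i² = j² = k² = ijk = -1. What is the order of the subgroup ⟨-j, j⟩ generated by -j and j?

|⟨-j⟩| = 4 and |⟨j⟩| = 4, so |H| is a multiple of lcm(4, 4) = 4 and divides |G| = 8.
Closing under the operation: H = {1, -1, j, -j}, so |H| = 4.

4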